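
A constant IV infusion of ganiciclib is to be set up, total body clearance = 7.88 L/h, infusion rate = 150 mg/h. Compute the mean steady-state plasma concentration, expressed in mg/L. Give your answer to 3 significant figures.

19.0 mg/L

At steady state Css = R₀ / CL = 150 / 7.880 = 19.04 mg/L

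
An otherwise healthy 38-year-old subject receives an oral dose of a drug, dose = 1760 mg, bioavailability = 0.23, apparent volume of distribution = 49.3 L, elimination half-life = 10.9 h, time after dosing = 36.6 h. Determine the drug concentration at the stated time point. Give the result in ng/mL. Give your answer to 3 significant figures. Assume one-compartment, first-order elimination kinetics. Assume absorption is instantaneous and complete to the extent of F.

801 ng/mL

Amount reaching circulation = F × Dose = 0.23 × 1760 = 404.8 mg
C₀ = F·Dose / Vd = 404.8 / 49.3 = 8.211 mg/L
k = ln2 / t½ = 0.693147 / 10.9 = 0.06359 h⁻¹
C = C₀ · e^(−k·t) = 8.211 × e^(−0.06359 × 36.6)
  = 8.211 × 0.09755 = 0.8010 mg/L
Convert: 0.8010 mg/L × 1000 = 801.0 ng/mL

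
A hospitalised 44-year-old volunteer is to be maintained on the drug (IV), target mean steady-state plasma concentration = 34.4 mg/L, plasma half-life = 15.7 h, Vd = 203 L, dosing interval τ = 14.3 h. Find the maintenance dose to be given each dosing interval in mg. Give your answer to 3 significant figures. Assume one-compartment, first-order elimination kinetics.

k = ln2 / t½ = 0.693147 / 15.7 = 0.04415 h⁻¹
CL = k × Vd = 0.04415 × 203 = 8.962 L/h
At steady state, Dose/τ = Css × CL.
Dose = Css × CL × τ = 34.4 × 8.962 × 14.3 = 4409 mg

4410 mg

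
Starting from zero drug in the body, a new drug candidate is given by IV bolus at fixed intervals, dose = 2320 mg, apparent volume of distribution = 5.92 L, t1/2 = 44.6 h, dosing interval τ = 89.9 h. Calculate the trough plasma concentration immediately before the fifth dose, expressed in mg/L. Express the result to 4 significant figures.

128.3 mg/L

C₀ per dose = Dose / Vd = 2320 / 5.92 = 391.9 mg/L
k = ln2 / t½ = 0.693147 / 44.6 = 0.01554 h⁻¹
Fraction remaining after one interval: r = e^(−kτ) = e^(−0.01554 × 89.9) = 0.2473
Before dose 5, 4 doses have been given (aged 1τ, 2τ, 3τ, 4τ).
C_trough = C₀ × (r + r² + … + r^4) = C₀ × r(1−r^4)/(1−r)
        = 391.9 × 0.2473 × (1 − 0.003740) / (1 − 0.2473) = 128.3 mg/L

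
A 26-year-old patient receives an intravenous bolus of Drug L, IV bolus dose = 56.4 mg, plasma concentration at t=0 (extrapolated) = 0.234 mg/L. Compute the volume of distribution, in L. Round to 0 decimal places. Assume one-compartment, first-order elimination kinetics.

241 L

Vd = Dose / C₀ = 56.40 / 0.234 = 241.0 L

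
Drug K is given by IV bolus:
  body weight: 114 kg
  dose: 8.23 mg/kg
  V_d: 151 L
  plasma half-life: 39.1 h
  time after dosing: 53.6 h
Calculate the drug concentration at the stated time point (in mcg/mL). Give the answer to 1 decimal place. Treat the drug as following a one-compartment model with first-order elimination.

2.4 mcg/mL

Total dose = 8.23 × 114 = 938.2 mg
C₀ = Dose / Vd = 938.2 / 151 = 6.213 mg/L
k = ln2 / t½ = 0.693147 / 39.1 = 0.01773 h⁻¹
C = C₀ · e^(−k·t) = 6.213 × e^(−0.01773 × 53.6)
  = 6.213 × 0.3866 = 2.402 mg/L
(2.402 mg/L = 2.402 mcg/mL)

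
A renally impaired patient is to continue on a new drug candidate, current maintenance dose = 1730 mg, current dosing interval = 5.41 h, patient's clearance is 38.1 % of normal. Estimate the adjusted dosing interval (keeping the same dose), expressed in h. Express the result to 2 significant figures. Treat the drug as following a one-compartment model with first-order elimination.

To keep the same average steady-state level, dosing rate must scale with clearance.
CL ratio = 38.1 / 100 = 0.3810
New interval (same dose) = 5.41 / 0.3810 = 14.20 h

14 h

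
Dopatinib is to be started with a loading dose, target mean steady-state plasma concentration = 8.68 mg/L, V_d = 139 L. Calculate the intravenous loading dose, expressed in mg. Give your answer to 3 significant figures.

1210 mg

LD = Css × Vd = 8.68 × 139 = 1207 mg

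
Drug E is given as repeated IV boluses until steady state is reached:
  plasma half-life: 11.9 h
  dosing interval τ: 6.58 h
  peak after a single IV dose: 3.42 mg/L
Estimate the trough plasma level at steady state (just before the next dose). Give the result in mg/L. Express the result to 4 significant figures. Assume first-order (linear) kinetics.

k = ln2 / t½ = 0.693147 / 11.9 = 0.05825 h⁻¹
e^(−kτ) = e^(−0.05825 × 6.58) = 0.6816
Accumulation ratio R = 1 / (1 − e^(−kτ)) = 1 / (1 − 0.6816) = 3.141
Steady-state trough = C₀ × R × e^(−kτ) = 3.42 × 3.141 × 0.6816 = 7.322 mg/L

7.322 mg/L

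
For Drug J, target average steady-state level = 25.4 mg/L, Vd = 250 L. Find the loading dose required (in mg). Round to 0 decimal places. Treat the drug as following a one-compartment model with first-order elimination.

LD = Css × Vd = 25.4 × 250 = 6350 mg

6350 mg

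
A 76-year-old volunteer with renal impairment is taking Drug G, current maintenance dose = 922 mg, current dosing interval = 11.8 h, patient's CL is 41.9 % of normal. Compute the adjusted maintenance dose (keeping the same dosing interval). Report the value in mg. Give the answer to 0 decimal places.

To keep the same average steady-state level, dosing rate must scale with clearance.
CL ratio = 41.9 / 100 = 0.4190
New dose (same interval) = 922 × 0.4190 = 386.3 mg

386 mg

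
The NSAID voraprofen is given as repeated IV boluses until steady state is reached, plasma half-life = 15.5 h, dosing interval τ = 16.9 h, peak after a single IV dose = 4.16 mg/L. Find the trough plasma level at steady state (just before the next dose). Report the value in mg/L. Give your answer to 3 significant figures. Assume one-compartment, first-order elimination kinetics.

3.68 mg/L

k = ln2 / t½ = 0.693147 / 15.5 = 0.04472 h⁻¹
e^(−kτ) = e^(−0.04472 × 16.9) = 0.4696
Accumulation ratio R = 1 / (1 − e^(−kτ)) = 1 / (1 − 0.4696) = 1.885
Steady-state trough = C₀ × R × e^(−kτ) = 4.16 × 1.885 × 0.4696 = 3.682 mg/L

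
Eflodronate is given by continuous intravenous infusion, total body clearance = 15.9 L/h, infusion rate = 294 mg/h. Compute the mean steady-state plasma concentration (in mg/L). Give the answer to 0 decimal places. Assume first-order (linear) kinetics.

18 mg/L

At steady state Css = R₀ / CL = 294 / 15.90 = 18.49 mg/L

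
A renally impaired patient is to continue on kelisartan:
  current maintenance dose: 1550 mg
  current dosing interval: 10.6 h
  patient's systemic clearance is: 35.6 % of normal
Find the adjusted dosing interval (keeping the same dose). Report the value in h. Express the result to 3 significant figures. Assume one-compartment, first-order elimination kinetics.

29.8 h

To keep the same average steady-state level, dosing rate must scale with clearance.
CL ratio = 35.6 / 100 = 0.3560
New interval (same dose) = 10.6 / 0.3560 = 29.78 h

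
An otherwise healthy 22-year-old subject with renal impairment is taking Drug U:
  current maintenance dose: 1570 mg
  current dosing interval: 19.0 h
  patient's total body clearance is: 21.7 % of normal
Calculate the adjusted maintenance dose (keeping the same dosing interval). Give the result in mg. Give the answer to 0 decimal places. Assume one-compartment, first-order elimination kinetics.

To keep the same average steady-state level, dosing rate must scale with clearance.
CL ratio = 21.7 / 100 = 0.2170
New dose (same interval) = 1570 × 0.2170 = 340.7 mg

341 mg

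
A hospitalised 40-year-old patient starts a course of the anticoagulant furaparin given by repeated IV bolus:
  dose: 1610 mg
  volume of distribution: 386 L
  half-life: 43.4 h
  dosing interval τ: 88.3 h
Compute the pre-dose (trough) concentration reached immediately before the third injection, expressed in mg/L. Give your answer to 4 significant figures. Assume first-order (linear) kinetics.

1.267 mg/L

C₀ per dose = Dose / Vd = 1610 / 386 = 4.171 mg/L
k = ln2 / t½ = 0.693147 / 43.4 = 0.01597 h⁻¹
Fraction remaining after one interval: r = e^(−kτ) = e^(−0.01597 × 88.3) = 0.2441
Before dose 3, 2 doses have been given (aged 1τ, 2τ).
C_trough = C₀ × (r + r²) = 4.171 × (0.2441 + 0.05958) = 1.267 mg/L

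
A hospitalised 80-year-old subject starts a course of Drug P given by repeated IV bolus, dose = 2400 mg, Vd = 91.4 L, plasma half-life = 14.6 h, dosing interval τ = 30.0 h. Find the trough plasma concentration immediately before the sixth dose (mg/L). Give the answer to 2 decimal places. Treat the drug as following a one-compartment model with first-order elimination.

8.32 mg/L

C₀ per dose = Dose / Vd = 2400 / 91.4 = 26.26 mg/L
k = ln2 / t½ = 0.693147 / 14.6 = 0.04748 h⁻¹
Fraction remaining after one interval: r = e^(−kτ) = e^(−0.04748 × 30.0) = 0.2407
Before dose 6, 5 doses have been given (aged 1τ, 2τ, 3τ, 4τ, 5τ).
C_trough = C₀ × (r + r² + … + r^5) = C₀ × r(1−r^5)/(1−r)
        = 26.26 × 0.2407 × (1 − 0.0008079) / (1 − 0.2407) = 8.318 mg/L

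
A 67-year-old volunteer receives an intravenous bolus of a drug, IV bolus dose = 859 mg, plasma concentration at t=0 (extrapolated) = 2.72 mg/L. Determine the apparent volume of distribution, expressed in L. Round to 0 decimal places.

Vd = Dose / C₀ = 859.0 / 2.72 = 315.8 L

316 L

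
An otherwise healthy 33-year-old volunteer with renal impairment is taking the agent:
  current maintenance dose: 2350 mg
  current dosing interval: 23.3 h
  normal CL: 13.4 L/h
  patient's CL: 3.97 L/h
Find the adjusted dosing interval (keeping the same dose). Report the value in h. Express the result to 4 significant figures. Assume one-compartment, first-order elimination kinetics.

To keep the same average steady-state level, dosing rate must scale with clearance.
CL ratio = 3.97 / 13.4 = 0.2963
New interval (same dose) = 23.3 / 0.2963 = 78.64 h

78.64 h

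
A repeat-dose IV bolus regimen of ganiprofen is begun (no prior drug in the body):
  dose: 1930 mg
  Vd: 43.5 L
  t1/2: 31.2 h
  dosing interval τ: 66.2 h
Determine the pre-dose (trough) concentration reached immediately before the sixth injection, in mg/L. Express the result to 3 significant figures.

C₀ per dose = Dose / Vd = 1930 / 43.5 = 44.37 mg/L
k = ln2 / t½ = 0.693147 / 31.2 = 0.02222 h⁻¹
Fraction remaining after one interval: r = e^(−kτ) = e^(−0.02222 × 66.2) = 0.2297
Before dose 6, 5 doses have been given (aged 1τ, 2τ, 3τ, 4τ, 5τ).
C_trough = C₀ × (r + r² + … + r^5) = C₀ × r(1−r^5)/(1−r)
        = 44.37 × 0.2297 × (1 − 0.0006394) / (1 − 0.2297) = 13.22 mg/L

13.2 mg/L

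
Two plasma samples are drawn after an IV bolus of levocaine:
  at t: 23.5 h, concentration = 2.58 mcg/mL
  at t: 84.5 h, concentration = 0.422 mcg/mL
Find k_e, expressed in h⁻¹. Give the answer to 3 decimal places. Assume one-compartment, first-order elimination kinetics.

k = ln(C₁/C₂) / (t₂ − t₁) = ln(2.58/0.422) / (84.5 − 23.5)
  = 1.811 / 61.00 = 0.02969 h⁻¹

0.030 h⁻¹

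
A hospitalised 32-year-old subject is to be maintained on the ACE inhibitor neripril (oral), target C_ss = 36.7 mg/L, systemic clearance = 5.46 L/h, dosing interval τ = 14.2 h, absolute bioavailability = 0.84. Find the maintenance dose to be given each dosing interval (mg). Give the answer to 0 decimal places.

At steady state, F × (Dose/τ) = Css × CL.
Dose = Css × CL × τ / F = 36.7 × 5.460 × 14.2 / 0.84 = 3387 mg

3387 mg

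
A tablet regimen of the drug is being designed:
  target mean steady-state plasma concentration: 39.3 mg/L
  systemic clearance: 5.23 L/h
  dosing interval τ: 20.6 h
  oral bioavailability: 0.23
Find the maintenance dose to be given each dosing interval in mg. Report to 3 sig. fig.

At steady state, F × (Dose/τ) = Css × CL.
Dose = Css × CL × τ / F = 39.3 × 5.230 × 20.6 / 0.23 = 18410 mg

18400 mg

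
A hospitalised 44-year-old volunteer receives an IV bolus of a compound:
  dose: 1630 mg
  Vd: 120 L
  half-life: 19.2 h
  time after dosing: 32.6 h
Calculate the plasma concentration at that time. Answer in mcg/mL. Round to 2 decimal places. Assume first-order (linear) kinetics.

4.19 mcg/mL

C₀ = Dose / Vd = 1630 / 120 = 13.58 mg/L
k = ln2 / t½ = 0.693147 / 19.2 = 0.03610 h⁻¹
C = C₀ · e^(−k·t) = 13.58 × e^(−0.03610 × 32.6)
  = 13.58 × 0.3082 = 4.185 mg/L
(4.185 mg/L = 4.185 mcg/mL)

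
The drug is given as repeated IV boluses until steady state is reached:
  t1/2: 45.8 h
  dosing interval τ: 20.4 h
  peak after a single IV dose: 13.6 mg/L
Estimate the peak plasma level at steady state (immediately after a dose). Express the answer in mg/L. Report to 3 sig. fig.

k = ln2 / t½ = 0.693147 / 45.8 = 0.01513 h⁻¹
e^(−kτ) = e^(−0.01513 × 20.4) = 0.7344
Accumulation ratio R = 1 / (1 − e^(−kτ)) = 1 / (1 − 0.7344) = 3.765
Steady-state peak = C₀ × R = 13.6 × 3.765 = 51.20 mg/L

51.2 mg/L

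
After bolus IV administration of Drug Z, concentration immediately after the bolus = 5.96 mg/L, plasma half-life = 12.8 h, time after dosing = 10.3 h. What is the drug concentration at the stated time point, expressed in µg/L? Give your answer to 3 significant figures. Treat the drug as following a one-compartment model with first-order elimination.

k = ln2 / t½ = 0.693147 / 12.8 = 0.05415 h⁻¹
C = C₀ · e^(−k·t) = 5.960 × e^(−0.05415 × 10.3)
  = 5.960 × 0.5725 = 3.412 mg/L
Convert: 3.412 mg/L × 1000 = 3412 µg/L

3410 µg/L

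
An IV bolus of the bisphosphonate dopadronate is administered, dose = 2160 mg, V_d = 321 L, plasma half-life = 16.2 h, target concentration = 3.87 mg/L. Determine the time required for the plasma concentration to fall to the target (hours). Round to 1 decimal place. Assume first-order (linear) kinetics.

12.9 h

C₀ = Dose / Vd = 2160 / 321 = 6.729 mg/L
k = ln2 / t½ = 0.693147 / 16.2 = 0.04279 h⁻¹
t = ln(C₀ / C) / k = ln(6.729 / 3.87) / 0.04279
  = ln(1.739) / 0.04279 = 0.5533 / 0.04279 = 12.93 h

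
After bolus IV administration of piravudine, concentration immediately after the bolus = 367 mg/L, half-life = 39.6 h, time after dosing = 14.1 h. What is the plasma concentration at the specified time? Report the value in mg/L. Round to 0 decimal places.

287 mg/L

k = ln2 / t½ = 0.693147 / 39.6 = 0.01750 h⁻¹
C = C₀ · e^(−k·t) = 367.0 × e^(−0.01750 × 14.1)
  = 367.0 × 0.7813 = 286.7 mg/L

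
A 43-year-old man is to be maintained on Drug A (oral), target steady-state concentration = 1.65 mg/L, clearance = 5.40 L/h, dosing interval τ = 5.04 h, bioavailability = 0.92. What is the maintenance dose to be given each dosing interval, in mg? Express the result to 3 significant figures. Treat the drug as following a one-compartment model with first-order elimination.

48.8 mg

At steady state, F × (Dose/τ) = Css × CL.
Dose = Css × CL × τ / F = 1.65 × 5.400 × 5.04 / 0.92 = 48.81 mg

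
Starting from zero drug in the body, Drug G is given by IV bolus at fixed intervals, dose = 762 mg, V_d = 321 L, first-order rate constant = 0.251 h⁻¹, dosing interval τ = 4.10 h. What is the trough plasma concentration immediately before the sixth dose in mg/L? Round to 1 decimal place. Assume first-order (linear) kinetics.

1.3 mg/L

C₀ per dose = Dose / Vd = 762 / 321 = 2.374 mg/L
Fraction remaining after one interval: r = e^(−kτ) = e^(−0.2510 × 4.10) = 0.3573
Before dose 6, 5 doses have been given (aged 1τ, 2τ, 3τ, 4τ, 5τ).
C_trough = C₀ × (r + r² + … + r^5) = C₀ × r(1−r^5)/(1−r)
        = 2.374 × 0.3573 × (1 − 0.005823) / (1 − 0.3573) = 1.312 mg/L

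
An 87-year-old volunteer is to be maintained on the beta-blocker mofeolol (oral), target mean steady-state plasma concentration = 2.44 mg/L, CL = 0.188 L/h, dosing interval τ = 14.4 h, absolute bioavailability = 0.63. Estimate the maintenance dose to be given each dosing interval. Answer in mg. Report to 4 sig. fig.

At steady state, F × (Dose/τ) = Css × CL.
Dose = Css × CL × τ / F = 2.44 × 0.1880 × 14.4 / 0.63 = 10.49 mg

10.49 mg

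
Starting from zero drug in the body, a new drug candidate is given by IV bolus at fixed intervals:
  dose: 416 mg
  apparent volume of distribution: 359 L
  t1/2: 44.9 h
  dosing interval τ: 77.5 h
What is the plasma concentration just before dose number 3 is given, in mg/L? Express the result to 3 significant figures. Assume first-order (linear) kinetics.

C₀ per dose = Dose / Vd = 416 / 359 = 1.159 mg/L
k = ln2 / t½ = 0.693147 / 44.9 = 0.01544 h⁻¹
Fraction remaining after one interval: r = e^(−kτ) = e^(−0.01544 × 77.5) = 0.3022
Before dose 3, 2 doses have been given (aged 1τ, 2τ).
C_trough = C₀ × (r + r²) = 1.159 × (0.3022 + 0.09132) = 0.4561 mg/L

0.456 mg/L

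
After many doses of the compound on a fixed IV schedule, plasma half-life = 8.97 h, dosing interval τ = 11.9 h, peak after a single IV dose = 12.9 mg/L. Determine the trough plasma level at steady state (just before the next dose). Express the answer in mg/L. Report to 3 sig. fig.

8.55 mg/L

k = ln2 / t½ = 0.693147 / 8.97 = 0.07727 h⁻¹
e^(−kτ) = e^(−0.07727 × 11.9) = 0.3987
Accumulation ratio R = 1 / (1 − e^(−kτ)) = 1 / (1 − 0.3987) = 1.663
Steady-state trough = C₀ × R × e^(−kτ) = 12.9 × 1.663 × 0.3987 = 8.553 mg/L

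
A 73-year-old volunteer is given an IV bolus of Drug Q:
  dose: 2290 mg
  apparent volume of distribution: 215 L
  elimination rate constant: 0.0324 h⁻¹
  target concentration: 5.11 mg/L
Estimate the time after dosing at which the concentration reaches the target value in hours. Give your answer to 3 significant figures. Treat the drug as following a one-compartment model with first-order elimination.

C₀ = Dose / Vd = 2290 / 215 = 10.65 mg/L
t = ln(C₀ / C) / k = ln(10.65 / 5.11) / 0.03240
  = ln(2.084) / 0.03240 = 0.7343 / 0.03240 = 22.66 h

22.7 h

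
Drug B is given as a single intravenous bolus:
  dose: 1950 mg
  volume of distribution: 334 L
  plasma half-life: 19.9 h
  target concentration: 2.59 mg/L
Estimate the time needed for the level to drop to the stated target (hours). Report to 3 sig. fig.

23.3 h

C₀ = Dose / Vd = 1950 / 334 = 5.838 mg/L
k = ln2 / t½ = 0.693147 / 19.9 = 0.03483 h⁻¹
t = ln(C₀ / C) / k = ln(5.838 / 2.59) / 0.03483
  = ln(2.254) / 0.03483 = 0.8127 / 0.03483 = 23.33 h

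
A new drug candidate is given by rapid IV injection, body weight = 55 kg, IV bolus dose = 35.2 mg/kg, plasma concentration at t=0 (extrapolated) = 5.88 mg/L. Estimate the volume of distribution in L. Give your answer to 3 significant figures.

Dose = 35.2 × 55 = 1936 mg
Vd = Dose / C₀ = 1936 / 5.88 = 329.3 L

329 L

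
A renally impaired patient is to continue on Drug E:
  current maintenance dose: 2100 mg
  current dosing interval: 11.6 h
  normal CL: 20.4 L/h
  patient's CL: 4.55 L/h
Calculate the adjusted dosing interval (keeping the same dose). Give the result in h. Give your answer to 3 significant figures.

52.0 h

To keep the same average steady-state level, dosing rate must scale with clearance.
CL ratio = 4.55 / 20.4 = 0.2230
New interval (same dose) = 11.6 / 0.2230 = 52.02 h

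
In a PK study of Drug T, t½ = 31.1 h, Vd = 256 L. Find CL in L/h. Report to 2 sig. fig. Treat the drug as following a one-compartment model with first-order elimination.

5.7 L/h

k = ln2 / t½ = 0.693147 / 31.1 = 0.02229 h⁻¹
CL = k × Vd = 0.02229 × 256 = 5.706 L/h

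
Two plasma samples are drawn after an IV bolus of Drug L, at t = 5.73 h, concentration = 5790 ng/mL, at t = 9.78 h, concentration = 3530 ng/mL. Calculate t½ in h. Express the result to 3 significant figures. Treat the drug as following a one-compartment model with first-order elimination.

5.67 h

k = ln(C₁/C₂) / (t₂ − t₁) = ln(5790/3530) / (9.78 − 5.73)
  = 0.4948 / 4.050 = 0.1222 h⁻¹
t½ = ln2 / k = 0.693147 / 0.1222 = 5.672 h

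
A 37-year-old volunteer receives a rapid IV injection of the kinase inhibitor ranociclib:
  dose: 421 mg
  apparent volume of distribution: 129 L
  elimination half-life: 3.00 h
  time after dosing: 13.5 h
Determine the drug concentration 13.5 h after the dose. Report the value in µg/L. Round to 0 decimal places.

C₀ = Dose / Vd = 421.0 / 129 = 3.264 mg/L
k = ln2 / t½ = 0.693147 / 3.00 = 0.2310 h⁻¹
C = C₀ · e^(−k·t) = 3.264 × e^(−0.2310 × 13.5)
  = 3.264 × 0.04422 = 0.1443 mg/L
Convert: 0.1443 mg/L × 1000 = 144.3 µg/L

144 µg/L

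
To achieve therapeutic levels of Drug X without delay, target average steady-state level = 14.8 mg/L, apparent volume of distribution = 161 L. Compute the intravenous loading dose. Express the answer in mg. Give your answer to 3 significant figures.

LD = Css × Vd = 14.8 × 161 = 2383 mg

2380 mg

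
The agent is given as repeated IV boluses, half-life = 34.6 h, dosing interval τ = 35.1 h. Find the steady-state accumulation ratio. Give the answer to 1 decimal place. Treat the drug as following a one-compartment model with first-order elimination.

k = ln2 / t½ = 0.693147 / 34.6 = 0.02003 h⁻¹
e^(−kτ) = e^(−0.02003 × 35.1) = 0.4951
Accumulation ratio R = 1 / (1 − e^(−kτ)) = 1 / (1 − 0.4951) = 1.981

2.0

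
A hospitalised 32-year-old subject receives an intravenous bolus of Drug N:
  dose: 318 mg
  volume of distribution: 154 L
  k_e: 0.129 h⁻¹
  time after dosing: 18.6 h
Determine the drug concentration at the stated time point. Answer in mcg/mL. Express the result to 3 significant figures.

0.187 mcg/mL

C₀ = Dose / Vd = 318.0 / 154 = 2.065 mg/L
C = C₀ · e^(−k·t) = 2.065 × e^(−0.1290 × 18.6)
  = 2.065 × 0.09077 = 0.1874 mg/L
(0.1874 mg/L = 0.1874 mcg/mL)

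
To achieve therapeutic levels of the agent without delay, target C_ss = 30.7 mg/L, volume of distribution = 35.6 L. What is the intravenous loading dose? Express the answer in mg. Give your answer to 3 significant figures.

LD = Css × Vd = 30.7 × 35.6 = 1093 mg

1090 mg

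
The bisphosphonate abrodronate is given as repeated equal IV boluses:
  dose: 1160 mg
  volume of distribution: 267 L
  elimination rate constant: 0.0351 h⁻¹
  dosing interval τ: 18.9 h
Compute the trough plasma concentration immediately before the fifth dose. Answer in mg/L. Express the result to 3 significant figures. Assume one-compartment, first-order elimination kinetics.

4.29 mg/L

C₀ per dose = Dose / Vd = 1160 / 267 = 4.345 mg/L
Fraction remaining after one interval: r = e^(−kτ) = e^(−0.03510 × 18.9) = 0.5151
Before dose 5, 4 doses have been given (aged 1τ, 2τ, 3τ, 4τ).
C_trough = C₀ × (r + r² + … + r^4) = C₀ × r(1−r^4)/(1−r)
        = 4.345 × 0.5151 × (1 − 0.07040) / (1 − 0.5151) = 4.291 mg/L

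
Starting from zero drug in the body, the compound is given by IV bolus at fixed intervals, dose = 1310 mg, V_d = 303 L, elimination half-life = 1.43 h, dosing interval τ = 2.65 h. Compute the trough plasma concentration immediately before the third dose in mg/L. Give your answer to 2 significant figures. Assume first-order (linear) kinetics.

C₀ per dose = Dose / Vd = 1310 / 303 = 4.323 mg/L
k = ln2 / t½ = 0.693147 / 1.43 = 0.4847 h⁻¹
Fraction remaining after one interval: r = e^(−kτ) = e^(−0.4847 × 2.65) = 0.2768
Before dose 3, 2 doses have been given (aged 1τ, 2τ).
C_trough = C₀ × (r + r²) = 4.323 × (0.2768 + 0.07662) = 1.528 mg/L

1.5 mg/L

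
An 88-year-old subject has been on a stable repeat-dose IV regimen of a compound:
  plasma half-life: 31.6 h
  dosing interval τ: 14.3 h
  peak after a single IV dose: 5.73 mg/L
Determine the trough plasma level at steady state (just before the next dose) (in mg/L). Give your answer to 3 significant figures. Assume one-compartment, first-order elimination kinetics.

k = ln2 / t½ = 0.693147 / 31.6 = 0.02194 h⁻¹
e^(−kτ) = e^(−0.02194 × 14.3) = 0.7307
Accumulation ratio R = 1 / (1 − e^(−kτ)) = 1 / (1 − 0.7307) = 3.713
Steady-state trough = C₀ × R × e^(−kτ) = 5.73 × 3.713 × 0.7307 = 15.55 mg/L

15.6 mg/L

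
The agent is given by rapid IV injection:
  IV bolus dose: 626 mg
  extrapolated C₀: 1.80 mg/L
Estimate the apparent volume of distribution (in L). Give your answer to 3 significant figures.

348 L

Vd = Dose / C₀ = 626.0 / 1.80 = 347.8 L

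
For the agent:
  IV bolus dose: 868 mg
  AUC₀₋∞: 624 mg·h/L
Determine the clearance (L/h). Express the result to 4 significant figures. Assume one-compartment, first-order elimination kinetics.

1.391 L/h

CL = Dose / AUC = 868 / 624 = 1.391 L/h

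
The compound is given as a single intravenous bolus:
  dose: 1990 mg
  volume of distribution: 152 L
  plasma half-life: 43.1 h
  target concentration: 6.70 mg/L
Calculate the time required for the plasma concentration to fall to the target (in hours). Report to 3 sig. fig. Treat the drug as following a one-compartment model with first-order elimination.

41.7 h

C₀ = Dose / Vd = 1990 / 152 = 13.09 mg/L
k = ln2 / t½ = 0.693147 / 43.1 = 0.01608 h⁻¹
t = ln(C₀ / C) / k = ln(13.09 / 6.70) / 0.01608
  = ln(1.954) / 0.01608 = 0.6699 / 0.01608 = 41.66 h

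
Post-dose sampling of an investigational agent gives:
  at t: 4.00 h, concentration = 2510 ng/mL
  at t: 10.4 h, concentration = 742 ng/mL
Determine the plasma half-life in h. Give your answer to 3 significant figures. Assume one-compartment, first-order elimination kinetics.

k = ln(C₁/C₂) / (t₂ − t₁) = ln(2510/742) / (10.4 − 4.00)
  = 1.219 / 6.400 = 0.1905 h⁻¹
t½ = ln2 / k = 0.693147 / 0.1905 = 3.639 h

3.64 h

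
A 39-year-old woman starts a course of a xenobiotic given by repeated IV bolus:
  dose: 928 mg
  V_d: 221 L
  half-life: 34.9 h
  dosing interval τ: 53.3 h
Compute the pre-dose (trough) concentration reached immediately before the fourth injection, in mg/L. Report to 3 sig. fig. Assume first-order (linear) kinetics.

C₀ per dose = Dose / Vd = 928 / 221 = 4.199 mg/L
k = ln2 / t½ = 0.693147 / 34.9 = 0.01986 h⁻¹
Fraction remaining after one interval: r = e^(−kτ) = e^(−0.01986 × 53.3) = 0.3470
Before dose 4, 3 doses have been given (aged 1τ, 2τ, 3τ).
C_trough = C₀ × (r + r² + … + r^3) = C₀ × r(1−r^3)/(1−r)
        = 4.199 × 0.3470 × (1 − 0.04178) / (1 − 0.3470) = 2.138 mg/L

2.14 mg/L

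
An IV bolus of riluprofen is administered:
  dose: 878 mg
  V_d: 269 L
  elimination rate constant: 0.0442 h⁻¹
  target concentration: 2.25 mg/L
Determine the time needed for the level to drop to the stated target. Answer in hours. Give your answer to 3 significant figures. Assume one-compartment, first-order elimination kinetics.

8.42 h

C₀ = Dose / Vd = 878.0 / 269 = 3.264 mg/L
t = ln(C₀ / C) / k = ln(3.264 / 2.25) / 0.04420
  = ln(1.451) / 0.04420 = 0.3723 / 0.04420 = 8.423 h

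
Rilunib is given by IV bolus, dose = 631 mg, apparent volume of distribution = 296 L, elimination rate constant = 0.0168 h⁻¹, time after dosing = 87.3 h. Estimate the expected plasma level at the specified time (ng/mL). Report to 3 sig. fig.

C₀ = Dose / Vd = 631.0 / 296 = 2.132 mg/L
C = C₀ · e^(−k·t) = 2.132 × e^(−0.01680 × 87.3)
  = 2.132 × 0.2307 = 0.4919 mg/L
Convert: 0.4919 mg/L × 1000 = 491.9 ng/mL

492 ng/mL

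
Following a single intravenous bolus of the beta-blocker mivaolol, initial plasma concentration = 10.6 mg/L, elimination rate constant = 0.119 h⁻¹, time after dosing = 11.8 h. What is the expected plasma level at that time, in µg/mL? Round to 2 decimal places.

C = C₀ · e^(−k·t) = 10.60 × e^(−0.1190 × 11.8)
  = 10.60 × 0.2456 = 2.603 mg/L
(2.603 mg/L = 2.603 µg/mL)

2.60 µg/mL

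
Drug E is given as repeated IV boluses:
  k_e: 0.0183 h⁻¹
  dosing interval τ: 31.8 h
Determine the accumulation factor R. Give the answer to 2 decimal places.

e^(−kτ) = e^(−0.01830 × 31.8) = 0.5588
Accumulation ratio R = 1 / (1 − e^(−kτ)) = 1 / (1 − 0.5588) = 2.267

2.27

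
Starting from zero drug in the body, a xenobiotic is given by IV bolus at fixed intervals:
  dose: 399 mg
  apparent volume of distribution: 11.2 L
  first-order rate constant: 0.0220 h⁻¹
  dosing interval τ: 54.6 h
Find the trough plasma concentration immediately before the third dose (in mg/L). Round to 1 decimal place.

13.9 mg/L

C₀ per dose = Dose / Vd = 399 / 11.2 = 35.63 mg/L
Fraction remaining after one interval: r = e^(−kτ) = e^(−0.02200 × 54.6) = 0.3008
Before dose 3, 2 doses have been given (aged 1τ, 2τ).
C_trough = C₀ × (r + r²) = 35.63 × (0.3008 + 0.09048) = 13.94 mg/L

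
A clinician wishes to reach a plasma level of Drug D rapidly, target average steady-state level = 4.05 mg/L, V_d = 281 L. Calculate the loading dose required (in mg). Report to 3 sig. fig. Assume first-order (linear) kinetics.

LD = Css × Vd = 4.05 × 281 = 1138 mg

1140 mg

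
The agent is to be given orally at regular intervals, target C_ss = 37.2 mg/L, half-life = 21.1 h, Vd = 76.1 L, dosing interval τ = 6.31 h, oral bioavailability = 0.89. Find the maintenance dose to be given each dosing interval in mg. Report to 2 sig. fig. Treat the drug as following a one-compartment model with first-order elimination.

k = ln2 / t½ = 0.693147 / 21.1 = 0.03285 h⁻¹
CL = k × Vd = 0.03285 × 76.1 = 2.500 L/h
At steady state, F × (Dose/τ) = Css × CL.
Dose = Css × CL × τ / F = 37.2 × 2.500 × 6.31 / 0.89 = 659.4 mg

660 mg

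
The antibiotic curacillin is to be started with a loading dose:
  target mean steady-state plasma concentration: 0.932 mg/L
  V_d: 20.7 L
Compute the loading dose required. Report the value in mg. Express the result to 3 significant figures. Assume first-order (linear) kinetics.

19.3 mg

LD = Css × Vd = 0.932 × 20.7 = 19.29 mg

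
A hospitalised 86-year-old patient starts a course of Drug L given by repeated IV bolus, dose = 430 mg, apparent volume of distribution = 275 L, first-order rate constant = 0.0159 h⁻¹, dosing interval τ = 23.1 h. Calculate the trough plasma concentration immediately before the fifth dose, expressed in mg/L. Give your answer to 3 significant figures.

C₀ per dose = Dose / Vd = 430 / 275 = 1.564 mg/L
Fraction remaining after one interval: r = e^(−kτ) = e^(−0.01590 × 23.1) = 0.6926
Before dose 5, 4 doses have been given (aged 1τ, 2τ, 3τ, 4τ).
C_trough = C₀ × (r + r² + … + r^4) = C₀ × r(1−r^4)/(1−r)
        = 1.564 × 0.6926 × (1 − 0.2301) / (1 − 0.6926) = 2.713 mg/L

2.71 mg/L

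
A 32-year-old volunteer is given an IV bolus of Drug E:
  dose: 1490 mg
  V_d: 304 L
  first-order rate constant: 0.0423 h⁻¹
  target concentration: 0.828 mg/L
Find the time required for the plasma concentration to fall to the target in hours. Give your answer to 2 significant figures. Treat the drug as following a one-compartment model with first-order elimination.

C₀ = Dose / Vd = 1490 / 304 = 4.901 mg/L
t = ln(C₀ / C) / k = ln(4.901 / 0.828) / 0.04230
  = ln(5.919) / 0.04230 = 1.778 / 0.04230 = 42.03 h

42 h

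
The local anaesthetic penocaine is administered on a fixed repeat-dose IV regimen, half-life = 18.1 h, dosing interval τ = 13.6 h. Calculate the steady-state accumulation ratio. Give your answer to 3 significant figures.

k = ln2 / t½ = 0.693147 / 18.1 = 0.03830 h⁻¹
e^(−kτ) = e^(−0.03830 × 13.6) = 0.5940
Accumulation ratio R = 1 / (1 − e^(−kτ)) = 1 / (1 − 0.5940) = 2.463

2.46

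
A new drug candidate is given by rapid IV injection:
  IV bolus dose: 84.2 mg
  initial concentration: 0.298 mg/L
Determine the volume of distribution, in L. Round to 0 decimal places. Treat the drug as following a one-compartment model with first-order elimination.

Vd = Dose / C₀ = 84.20 / 0.298 = 282.6 L

283 L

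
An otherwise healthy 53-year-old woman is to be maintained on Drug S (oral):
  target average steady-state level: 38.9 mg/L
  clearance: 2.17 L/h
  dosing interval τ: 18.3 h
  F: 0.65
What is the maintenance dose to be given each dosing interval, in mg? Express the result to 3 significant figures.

At steady state, F × (Dose/τ) = Css × CL.
Dose = Css × CL × τ / F = 38.9 × 2.170 × 18.3 / 0.65 = 2377 mg

2380 mg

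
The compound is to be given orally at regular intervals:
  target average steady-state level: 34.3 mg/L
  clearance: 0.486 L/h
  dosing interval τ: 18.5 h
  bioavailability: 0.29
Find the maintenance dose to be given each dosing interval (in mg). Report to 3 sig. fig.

1060 mg

At steady state, F × (Dose/τ) = Css × CL.
Dose = Css × CL × τ / F = 34.3 × 0.4860 × 18.5 / 0.29 = 1063 mg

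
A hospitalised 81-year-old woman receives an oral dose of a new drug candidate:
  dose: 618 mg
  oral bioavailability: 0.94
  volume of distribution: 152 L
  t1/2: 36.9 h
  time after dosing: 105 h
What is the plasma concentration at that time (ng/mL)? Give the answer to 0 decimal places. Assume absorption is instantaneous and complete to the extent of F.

532 ng/mL

Amount reaching circulation = F × Dose = 0.94 × 618.0 = 580.9 mg
C₀ = F·Dose / Vd = 580.9 / 152 = 3.822 mg/L
k = ln2 / t½ = 0.693147 / 36.9 = 0.01878 h⁻¹
C = C₀ · e^(−k·t) = 3.822 × e^(−0.01878 × 105)
  = 3.822 × 0.1392 = 0.5320 mg/L
Convert: 0.5320 mg/L × 1000 = 532.0 ng/mL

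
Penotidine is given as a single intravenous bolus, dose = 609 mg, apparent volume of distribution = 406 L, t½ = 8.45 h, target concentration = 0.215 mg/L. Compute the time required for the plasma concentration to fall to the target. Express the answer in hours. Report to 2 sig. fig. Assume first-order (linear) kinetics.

C₀ = Dose / Vd = 609.0 / 406 = 1.500 mg/L
k = ln2 / t½ = 0.693147 / 8.45 = 0.08203 h⁻¹
t = ln(C₀ / C) / k = ln(1.500 / 0.215) / 0.08203
  = ln(6.977) / 0.08203 = 1.943 / 0.08203 = 23.69 h

24 h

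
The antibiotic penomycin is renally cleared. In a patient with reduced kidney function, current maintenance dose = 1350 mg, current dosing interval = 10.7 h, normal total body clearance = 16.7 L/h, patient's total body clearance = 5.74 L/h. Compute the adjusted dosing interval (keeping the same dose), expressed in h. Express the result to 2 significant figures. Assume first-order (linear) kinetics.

31 h

To keep the same average steady-state level, dosing rate must scale with clearance.
CL ratio = 5.74 / 16.7 = 0.3437
New interval (same dose) = 10.7 / 0.3437 = 31.13 h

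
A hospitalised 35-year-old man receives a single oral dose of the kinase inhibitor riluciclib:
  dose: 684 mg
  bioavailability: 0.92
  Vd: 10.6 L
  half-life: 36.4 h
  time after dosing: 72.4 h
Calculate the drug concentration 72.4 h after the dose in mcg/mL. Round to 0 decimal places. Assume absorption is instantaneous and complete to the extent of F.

Amount reaching circulation = F × Dose = 0.92 × 684.0 = 629.3 mg
C₀ = F·Dose / Vd = 629.3 / 10.6 = 59.37 mg/L
k = ln2 / t½ = 0.693147 / 36.4 = 0.01904 h⁻¹
C = C₀ · e^(−k·t) = 59.37 × e^(−0.01904 × 72.4)
  = 59.37 × 0.2520 = 14.96 mg/L
(14.96 mg/L = 14.96 mcg/mL)

15 mcg/mL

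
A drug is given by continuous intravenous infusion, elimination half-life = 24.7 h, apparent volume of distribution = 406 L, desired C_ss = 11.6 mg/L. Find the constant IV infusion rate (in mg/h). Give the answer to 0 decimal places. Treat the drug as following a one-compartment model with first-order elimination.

k = ln2 / t½ = 0.693147 / 24.7 = 0.02806 h⁻¹
CL = k × Vd = 0.02806 × 406 = 11.39 L/h
At steady state, infusion rate R₀ = Css × CL = 11.6 × 11.39 = 132.1 mg/h

132 mg/h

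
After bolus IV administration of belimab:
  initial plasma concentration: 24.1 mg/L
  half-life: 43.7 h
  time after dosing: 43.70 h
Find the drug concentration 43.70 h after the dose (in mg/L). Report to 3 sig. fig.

k = ln2 / t½ = 0.693147 / 43.7 = 0.01586 h⁻¹
t / t½ = 43.70 / 43.7 = 1 half-lives
C = C₀ × (1/2)^1 = 24.10 × 0.5000 = 12.05 mg/L

12.1 mg/L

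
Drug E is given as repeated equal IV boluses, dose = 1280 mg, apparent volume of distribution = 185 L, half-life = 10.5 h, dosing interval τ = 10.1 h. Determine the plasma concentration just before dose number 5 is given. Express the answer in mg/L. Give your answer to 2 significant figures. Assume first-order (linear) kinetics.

C₀ per dose = Dose / Vd = 1280 / 185 = 6.919 mg/L
k = ln2 / t½ = 0.693147 / 10.5 = 0.06601 h⁻¹
Fraction remaining after one interval: r = e^(−kτ) = e^(−0.06601 × 10.1) = 0.5134
Before dose 5, 4 doses have been given (aged 1τ, 2τ, 3τ, 4τ).
C_trough = C₀ × (r + r² + … + r^4) = C₀ × r(1−r^4)/(1−r)
        = 6.919 × 0.5134 × (1 − 0.06947) / (1 − 0.5134) = 6.793 mg/L

6.8 mg/L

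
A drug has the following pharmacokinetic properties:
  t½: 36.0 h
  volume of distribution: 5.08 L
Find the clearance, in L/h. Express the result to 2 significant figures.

0.098 L/h

k = ln2 / t½ = 0.693147 / 36.0 = 0.01925 h⁻¹
CL = k × Vd = 0.01925 × 5.08 = 0.09779 L/h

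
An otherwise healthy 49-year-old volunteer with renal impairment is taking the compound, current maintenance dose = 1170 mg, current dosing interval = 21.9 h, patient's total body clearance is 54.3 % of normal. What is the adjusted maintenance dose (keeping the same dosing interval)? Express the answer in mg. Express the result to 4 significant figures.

635.3 mg

To keep the same average steady-state level, dosing rate must scale with clearance.
CL ratio = 54.3 / 100 = 0.5430
New dose (same interval) = 1170 × 0.5430 = 635.3 mg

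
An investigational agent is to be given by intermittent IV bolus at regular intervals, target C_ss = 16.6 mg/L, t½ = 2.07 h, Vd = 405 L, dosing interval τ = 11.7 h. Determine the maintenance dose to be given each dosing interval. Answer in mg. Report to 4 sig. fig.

k = ln2 / t½ = 0.693147 / 2.07 = 0.3349 h⁻¹
CL = k × Vd = 0.3349 × 405 = 135.6 L/h
At steady state, Dose/τ = Css × CL.
Dose = Css × CL × τ = 16.6 × 135.6 × 11.7 = 26340 mg

26340 mg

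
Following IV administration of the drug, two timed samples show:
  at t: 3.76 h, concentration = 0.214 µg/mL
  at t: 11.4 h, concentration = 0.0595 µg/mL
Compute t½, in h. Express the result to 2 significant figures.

k = ln(C₁/C₂) / (t₂ − t₁) = ln(0.214/0.0595) / (11.4 − 3.76)
  = 1.280 / 7.640 = 0.1675 h⁻¹
t½ = ln2 / k = 0.693147 / 0.1675 = 4.138 h

4.1 h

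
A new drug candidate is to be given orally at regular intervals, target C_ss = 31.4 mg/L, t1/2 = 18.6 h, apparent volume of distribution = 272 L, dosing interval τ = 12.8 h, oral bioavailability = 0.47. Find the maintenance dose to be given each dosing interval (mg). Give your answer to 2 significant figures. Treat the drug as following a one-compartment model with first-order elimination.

8700 mg

k = ln2 / t½ = 0.693147 / 18.6 = 0.03727 h⁻¹
CL = k × Vd = 0.03727 × 272 = 10.14 L/h
At steady state, F × (Dose/τ) = Css × CL.
Dose = Css × CL × τ / F = 31.4 × 10.14 × 12.8 / 0.47 = 8671 mg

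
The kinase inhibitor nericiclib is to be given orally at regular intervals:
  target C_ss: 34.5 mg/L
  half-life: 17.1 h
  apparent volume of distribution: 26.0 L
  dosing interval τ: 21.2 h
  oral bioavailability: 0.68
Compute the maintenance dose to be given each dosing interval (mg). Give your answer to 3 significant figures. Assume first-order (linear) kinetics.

1130 mg

k = ln2 / t½ = 0.693147 / 17.1 = 0.04053 h⁻¹
CL = k × Vd = 0.04053 × 26.0 = 1.054 L/h
At steady state, F × (Dose/τ) = Css × CL.
Dose = Css × CL × τ / F = 34.5 × 1.054 × 21.2 / 0.68 = 1134 mg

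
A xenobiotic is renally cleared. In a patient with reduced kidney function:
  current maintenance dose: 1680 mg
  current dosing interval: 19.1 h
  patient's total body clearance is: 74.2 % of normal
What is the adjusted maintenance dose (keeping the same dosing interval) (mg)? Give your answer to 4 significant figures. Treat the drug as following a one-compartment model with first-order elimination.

To keep the same average steady-state level, dosing rate must scale with clearance.
CL ratio = 74.2 / 100 = 0.7420
New dose (same interval) = 1680 × 0.7420 = 1247 mg

1247 mg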